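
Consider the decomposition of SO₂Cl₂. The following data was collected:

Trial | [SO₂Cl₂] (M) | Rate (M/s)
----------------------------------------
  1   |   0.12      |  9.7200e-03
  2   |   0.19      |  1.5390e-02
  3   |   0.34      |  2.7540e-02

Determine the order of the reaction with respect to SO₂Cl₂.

first order (1)

Step 1: Compare trials to find order n where rate₂/rate₁ = ([SO₂Cl₂]₂/[SO₂Cl₂]₁)^n
Step 2: rate₂/rate₁ = 1.5390e-02/9.7200e-03 = 1.583
Step 3: [SO₂Cl₂]₂/[SO₂Cl₂]₁ = 0.19/0.12 = 1.583
Step 4: n = ln(1.583)/ln(1.583) = 1.00 ≈ 1
Step 5: The reaction is first order in SO₂Cl₂.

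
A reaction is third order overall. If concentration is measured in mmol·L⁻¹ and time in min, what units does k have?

(mmol·L⁻¹)⁻²·min⁻¹

Step 1: For overall order n, rate = k × (concentration)^n.
Step 2: Rate has units mmol·L⁻¹·min⁻¹; concentration term has units (mmol·L⁻¹)^3.
Step 3: k = rate / (concentration)^n, so units of k = (mmol·L⁻¹)^(1-3)·min⁻¹ = (mmol·L⁻¹)⁻²·min⁻¹.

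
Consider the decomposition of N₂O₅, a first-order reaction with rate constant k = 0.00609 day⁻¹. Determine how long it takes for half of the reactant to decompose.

113.8 day

Step 1: For a first-order reaction, t₁/₂ = ln(2)/k
Step 2: t₁/₂ = ln(2)/0.00609
Step 3: t₁/₂ = 0.6931/0.00609 = 113.8 day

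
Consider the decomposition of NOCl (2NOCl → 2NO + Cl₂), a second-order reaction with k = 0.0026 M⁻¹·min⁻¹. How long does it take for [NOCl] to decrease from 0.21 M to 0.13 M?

1127 min

Step 1: For second-order: t = (1/[NOCl] - 1/[NOCl]₀)/k
Step 2: t = (1/0.13 - 1/0.21)/0.0026
Step 3: t = (7.692 - 4.762)/0.0026
Step 4: t = 2.93/0.0026 = 1127 min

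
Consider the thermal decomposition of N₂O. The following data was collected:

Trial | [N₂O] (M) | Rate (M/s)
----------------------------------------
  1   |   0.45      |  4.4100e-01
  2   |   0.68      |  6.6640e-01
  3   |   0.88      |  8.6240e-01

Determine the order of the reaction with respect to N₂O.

first order (1)

Step 1: Compare trials to find order n where rate₂/rate₁ = ([N₂O]₂/[N₂O]₁)^n
Step 2: rate₂/rate₁ = 6.6640e-01/4.4100e-01 = 1.511
Step 3: [N₂O]₂/[N₂O]₁ = 0.68/0.45 = 1.511
Step 4: n = ln(1.511)/ln(1.511) = 1.00 ≈ 1
Step 5: The reaction is first order in N₂O.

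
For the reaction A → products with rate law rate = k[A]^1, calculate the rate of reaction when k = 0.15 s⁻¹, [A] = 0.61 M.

0.0915 M/s

Step 1: Identify the rate law: rate = k[A]^1
Step 2: Substitute values: rate = 0.15 × (0.61)^1
Step 3: Calculate: rate = 0.15 × 0.61 = 0.0915 M/s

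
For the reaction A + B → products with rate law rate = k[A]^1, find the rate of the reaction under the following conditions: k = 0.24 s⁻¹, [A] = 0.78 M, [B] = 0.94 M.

0.1872 M/s

Step 1: The rate law is rate = k[A]^1
Step 2: Note that the rate does not depend on [B] (zero order in B).
Step 3: rate = 0.24 × (0.78)^1 = 0.1872 M/s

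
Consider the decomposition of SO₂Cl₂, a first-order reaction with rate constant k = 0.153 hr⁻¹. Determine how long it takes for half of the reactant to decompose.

4.53 hr

Step 1: For a first-order reaction, t₁/₂ = ln(2)/k
Step 2: t₁/₂ = ln(2)/0.153
Step 3: t₁/₂ = 0.6931/0.153 = 4.53 hr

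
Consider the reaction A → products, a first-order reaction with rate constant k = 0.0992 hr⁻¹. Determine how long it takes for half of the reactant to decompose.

6.987 hr

Step 1: For a first-order reaction, t₁/₂ = ln(2)/k
Step 2: t₁/₂ = ln(2)/0.0992
Step 3: t₁/₂ = 0.6931/0.0992 = 6.987 hr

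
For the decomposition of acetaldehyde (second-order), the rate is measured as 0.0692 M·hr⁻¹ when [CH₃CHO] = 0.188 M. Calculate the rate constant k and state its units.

1.958 M⁻¹·hr⁻¹

Step 1: rate = k[CH₃CHO]^2, so k = rate / [CH₃CHO]^2.
Step 2: k = 0.0692 / (0.188)^2 = 0.0692 / 0.03534.
Step 3: k = 1.958 M⁻¹·hr⁻¹.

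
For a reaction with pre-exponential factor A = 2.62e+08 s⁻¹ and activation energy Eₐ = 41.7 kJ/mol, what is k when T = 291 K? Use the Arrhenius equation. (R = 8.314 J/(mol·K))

8.57e+00 s⁻¹

Step 1: Use the Arrhenius equation: k = A × exp(-Eₐ/RT)
Step 2: Convert Eₐ to J/mol: 41.7 kJ/mol = 41700 J/mol
Step 3: Calculate the exponent: -Eₐ/(RT) = -41700/(8.314 × 291) = -17.23586
Step 4: k = 2.62e+08 × exp(-17.23586)
Step 5: k = 2.62e+08 × 3.27010e-08 = 8.5677e+00 s⁻¹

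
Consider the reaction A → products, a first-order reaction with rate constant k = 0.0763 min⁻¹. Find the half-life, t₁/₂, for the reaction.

9.084 min

Step 1: For a first-order reaction, t₁/₂ = ln(2)/k
Step 2: t₁/₂ = ln(2)/0.0763
Step 3: t₁/₂ = 0.6931/0.0763 = 9.084 min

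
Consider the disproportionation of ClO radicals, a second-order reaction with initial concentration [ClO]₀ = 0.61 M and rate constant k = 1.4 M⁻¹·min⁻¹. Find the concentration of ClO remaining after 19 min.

0.03541 M

Step 1: For a second-order reaction: 1/[ClO] = 1/[ClO]₀ + kt
Step 2: 1/[ClO] = 1/0.61 + 1.4 × 19
Step 3: 1/[ClO] = 1.639 + 26.6 = 28.24
Step 4: [ClO] = 1/28.24 = 0.03541 M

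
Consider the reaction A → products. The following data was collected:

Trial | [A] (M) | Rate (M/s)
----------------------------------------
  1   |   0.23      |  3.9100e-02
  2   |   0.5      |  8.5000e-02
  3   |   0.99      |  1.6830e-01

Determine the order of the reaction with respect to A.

first order (1)

Step 1: Compare trials to find order n where rate₂/rate₁ = ([A]₂/[A]₁)^n
Step 2: rate₂/rate₁ = 8.5000e-02/3.9100e-02 = 2.174
Step 3: [A]₂/[A]₁ = 0.5/0.23 = 2.174
Step 4: n = ln(2.174)/ln(2.174) = 1.00 ≈ 1
Step 5: The reaction is first order in A.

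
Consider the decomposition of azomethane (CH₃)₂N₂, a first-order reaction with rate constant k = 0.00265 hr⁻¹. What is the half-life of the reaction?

261.6 hr

Step 1: For a first-order reaction, t₁/₂ = ln(2)/k
Step 2: t₁/₂ = ln(2)/0.00265
Step 3: t₁/₂ = 0.6931/0.00265 = 261.6 hr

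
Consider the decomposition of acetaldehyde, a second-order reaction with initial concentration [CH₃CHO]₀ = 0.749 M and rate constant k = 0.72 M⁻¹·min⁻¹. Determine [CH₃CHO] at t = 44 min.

0.03029 M

Step 1: For a second-order reaction: 1/[CH₃CHO] = 1/[CH₃CHO]₀ + kt
Step 2: 1/[CH₃CHO] = 1/0.749 + 0.72 × 44
Step 3: 1/[CH₃CHO] = 1.335 + 31.68 = 33.02
Step 4: [CH₃CHO] = 1/33.02 = 0.03029 M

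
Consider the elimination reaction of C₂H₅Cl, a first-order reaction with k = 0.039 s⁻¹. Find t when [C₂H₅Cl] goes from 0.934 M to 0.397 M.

21.94 s

Step 1: For first-order: t = ln([C₂H₅Cl]₀/[C₂H₅Cl])/k
Step 2: t = ln(0.934/0.397)/0.039
Step 3: t = ln(2.353)/0.039
Step 4: t = 0.8555/0.039 = 21.94 s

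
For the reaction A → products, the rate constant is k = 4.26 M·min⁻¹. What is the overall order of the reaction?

zeroth order (0)

Step 1: The units of k for an nth-order reaction are (concentration)^(1-n)·(time)⁻¹.
Step 2: Here k has units M·min⁻¹, so the concentration exponent is 1.
Step 3: 1 - n = 1 ⇒ n = 0. The reaction is zeroth order.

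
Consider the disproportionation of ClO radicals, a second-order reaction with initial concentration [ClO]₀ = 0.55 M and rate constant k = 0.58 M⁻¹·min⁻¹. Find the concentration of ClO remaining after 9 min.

0.1421 M

Step 1: For a second-order reaction: 1/[ClO] = 1/[ClO]₀ + kt
Step 2: 1/[ClO] = 1/0.55 + 0.58 × 9
Step 3: 1/[ClO] = 1.818 + 5.22 = 7.038
Step 4: [ClO] = 1/7.038 = 0.1421 M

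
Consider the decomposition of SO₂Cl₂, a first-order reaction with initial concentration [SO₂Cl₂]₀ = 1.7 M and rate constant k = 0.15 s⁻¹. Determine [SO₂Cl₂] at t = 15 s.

0.1792 M

Step 1: For a first-order reaction: [SO₂Cl₂] = [SO₂Cl₂]₀ × e^(-kt)
Step 2: [SO₂Cl₂] = 1.7 × e^(-0.15 × 15)
Step 3: [SO₂Cl₂] = 1.7 × e^(-2.25)
Step 4: [SO₂Cl₂] = 1.7 × 0.105399 = 0.1792 M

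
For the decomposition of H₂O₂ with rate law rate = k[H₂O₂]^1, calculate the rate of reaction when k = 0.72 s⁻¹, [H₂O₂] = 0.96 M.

0.6912 M/s

Step 1: Identify the rate law: rate = k[H₂O₂]^1
Step 2: Substitute values: rate = 0.72 × (0.96)^1
Step 3: Calculate: rate = 0.72 × 0.96 = 0.6912 M/s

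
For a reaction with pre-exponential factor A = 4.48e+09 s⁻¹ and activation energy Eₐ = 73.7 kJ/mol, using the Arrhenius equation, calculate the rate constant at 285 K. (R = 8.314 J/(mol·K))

1.39e-04 s⁻¹

Step 1: Use the Arrhenius equation: k = A × exp(-Eₐ/RT)
Step 2: Convert Eₐ to J/mol: 73.7 kJ/mol = 73700 J/mol
Step 3: Calculate the exponent: -Eₐ/(RT) = -73700/(8.314 × 285) = -31.10374
Step 4: k = 4.48e+09 × exp(-31.10374)
Step 5: k = 4.48e+09 × 3.10325e-14 = 1.3903e-04 s⁻¹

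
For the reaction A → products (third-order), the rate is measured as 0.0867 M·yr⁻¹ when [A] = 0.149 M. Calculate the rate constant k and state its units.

26.21 M⁻²·yr⁻¹

Step 1: rate = k[A]^3, so k = rate / [A]^3.
Step 2: k = 0.0867 / (0.149)^3 = 0.0867 / 0.003308.
Step 3: k = 26.21 M⁻²·yr⁻¹.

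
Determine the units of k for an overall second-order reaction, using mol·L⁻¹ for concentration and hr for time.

(mol·L⁻¹)⁻¹·hr⁻¹

Step 1: For overall order n, rate = k × (concentration)^n.
Step 2: Rate has units mol·L⁻¹·hr⁻¹; concentration term has units (mol·L⁻¹)^2.
Step 3: k = rate / (concentration)^n, so units of k = (mol·L⁻¹)^(1-2)·hr⁻¹ = (mol·L⁻¹)⁻¹·hr⁻¹.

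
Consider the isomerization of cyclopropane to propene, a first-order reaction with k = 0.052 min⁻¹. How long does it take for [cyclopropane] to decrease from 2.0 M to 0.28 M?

37.81 min

Step 1: For first-order: t = ln([cyclopropane]₀/[cyclopropane])/k
Step 2: t = ln(2.0/0.28)/0.052
Step 3: t = ln(7.143)/0.052
Step 4: t = 1.966/0.052 = 37.81 min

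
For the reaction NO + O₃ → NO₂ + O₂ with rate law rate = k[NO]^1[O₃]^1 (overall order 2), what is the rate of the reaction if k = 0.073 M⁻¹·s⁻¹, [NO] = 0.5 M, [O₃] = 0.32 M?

0.01168 M/s

Step 1: The rate law is rate = k[NO]^1[O₃]^1, overall order = 1+1 = 2
Step 2: Substitute values: rate = 0.073 × (0.5)^1 × (0.32)^1
Step 3: rate = 0.073 × 0.5 × 0.32 = 0.01168 M/s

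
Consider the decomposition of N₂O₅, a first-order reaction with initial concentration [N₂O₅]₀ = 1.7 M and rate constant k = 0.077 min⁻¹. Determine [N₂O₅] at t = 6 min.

1.071 M

Step 1: For a first-order reaction: [N₂O₅] = [N₂O₅]₀ × e^(-kt)
Step 2: [N₂O₅] = 1.7 × e^(-0.077 × 6)
Step 3: [N₂O₅] = 1.7 × e^(-0.462)
Step 4: [N₂O₅] = 1.7 × 0.630022 = 1.071 M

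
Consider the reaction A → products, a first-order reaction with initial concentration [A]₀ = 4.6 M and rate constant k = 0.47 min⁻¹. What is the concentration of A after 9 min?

0.06694 M

Step 1: For a first-order reaction: [A] = [A]₀ × e^(-kt)
Step 2: [A] = 4.6 × e^(-0.47 × 9)
Step 3: [A] = 4.6 × e^(-4.23)
Step 4: [A] = 4.6 × 0.0145524 = 0.06694 M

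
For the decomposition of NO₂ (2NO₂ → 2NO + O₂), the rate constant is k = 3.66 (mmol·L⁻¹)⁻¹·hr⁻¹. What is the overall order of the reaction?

second order (2)

Step 1: The units of k for an nth-order reaction are (concentration)^(1-n)·(time)⁻¹.
Step 2: Here k has units (mmol·L⁻¹)⁻¹·hr⁻¹, so the concentration exponent is -1.
Step 3: 1 - n = -1 ⇒ n = 2. The reaction is second order.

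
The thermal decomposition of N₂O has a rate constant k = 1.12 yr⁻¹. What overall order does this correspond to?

first order (1)

Step 1: The units of k for an nth-order reaction are (concentration)^(1-n)·(time)⁻¹.
Step 2: Here k has units yr⁻¹, so the concentration exponent is 0.
Step 3: 1 - n = 0 ⇒ n = 1. The reaction is first order.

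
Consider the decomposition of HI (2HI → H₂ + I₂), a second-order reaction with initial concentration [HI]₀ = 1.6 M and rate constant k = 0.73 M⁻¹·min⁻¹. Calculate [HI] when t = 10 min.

0.1262 M

Step 1: For a second-order reaction: 1/[HI] = 1/[HI]₀ + kt
Step 2: 1/[HI] = 1/1.6 + 0.73 × 10
Step 3: 1/[HI] = 0.625 + 7.3 = 7.925
Step 4: [HI] = 1/7.925 = 0.1262 M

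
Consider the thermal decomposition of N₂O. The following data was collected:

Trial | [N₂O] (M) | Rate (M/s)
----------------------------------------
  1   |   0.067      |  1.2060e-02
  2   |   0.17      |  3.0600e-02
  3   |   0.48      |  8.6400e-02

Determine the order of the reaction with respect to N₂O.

first order (1)

Step 1: Compare trials to find order n where rate₂/rate₁ = ([N₂O]₂/[N₂O]₁)^n
Step 2: rate₂/rate₁ = 3.0600e-02/1.2060e-02 = 2.537
Step 3: [N₂O]₂/[N₂O]₁ = 0.17/0.067 = 2.537
Step 4: n = ln(2.537)/ln(2.537) = 1.00 ≈ 1
Step 5: The reaction is first order in N₂O.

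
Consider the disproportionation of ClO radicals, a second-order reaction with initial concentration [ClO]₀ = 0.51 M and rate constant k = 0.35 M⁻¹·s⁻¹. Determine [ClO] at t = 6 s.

0.2463 M

Step 1: For a second-order reaction: 1/[ClO] = 1/[ClO]₀ + kt
Step 2: 1/[ClO] = 1/0.51 + 0.35 × 6
Step 3: 1/[ClO] = 1.961 + 2.1 = 4.061
Step 4: [ClO] = 1/4.061 = 0.2463 M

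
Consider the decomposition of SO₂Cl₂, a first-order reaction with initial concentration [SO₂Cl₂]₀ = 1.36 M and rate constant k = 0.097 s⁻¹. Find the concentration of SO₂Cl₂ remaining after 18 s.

0.2373 M

Step 1: For a first-order reaction: [SO₂Cl₂] = [SO₂Cl₂]₀ × e^(-kt)
Step 2: [SO₂Cl₂] = 1.36 × e^(-0.097 × 18)
Step 3: [SO₂Cl₂] = 1.36 × e^(-1.746)
Step 4: [SO₂Cl₂] = 1.36 × 0.17447 = 0.2373 M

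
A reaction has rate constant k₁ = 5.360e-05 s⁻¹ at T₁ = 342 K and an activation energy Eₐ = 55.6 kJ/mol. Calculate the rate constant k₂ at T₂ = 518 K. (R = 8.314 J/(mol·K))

4.117e-02 s⁻¹

Step 1: Use the two-temperature Arrhenius form: ln(k₂/k₁) = -Eₐ/R × (1/T₂ - 1/T₁)
Step 2: Convert Eₐ to J/mol: 55.6 kJ/mol = 55600 J/mol
Step 3: 1/T₂ - 1/T₁ = 1/518 - 1/342 = -9.934747e-04 K⁻¹
Step 4: ln(k₂/k₁) = -55600/8.314 × -9.934747e-04 = 6.64388
Step 5: k₂ = k₁ × exp(6.64388) = 5.360e-05 × 7.68069e+02 = 4.117e-02 s⁻¹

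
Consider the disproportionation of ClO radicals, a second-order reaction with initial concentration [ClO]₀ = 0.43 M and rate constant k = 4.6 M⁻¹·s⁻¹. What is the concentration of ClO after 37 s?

0.005796 M

Step 1: For a second-order reaction: 1/[ClO] = 1/[ClO]₀ + kt
Step 2: 1/[ClO] = 1/0.43 + 4.6 × 37
Step 3: 1/[ClO] = 2.326 + 170.2 = 172.5
Step 4: [ClO] = 1/172.5 = 0.005796 M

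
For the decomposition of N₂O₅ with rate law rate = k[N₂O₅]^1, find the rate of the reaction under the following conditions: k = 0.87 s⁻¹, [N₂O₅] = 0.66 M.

0.5742 M/s

Step 1: Identify the rate law: rate = k[N₂O₅]^1
Step 2: Substitute values: rate = 0.87 × (0.66)^1
Step 3: Calculate: rate = 0.87 × 0.66 = 0.5742 M/s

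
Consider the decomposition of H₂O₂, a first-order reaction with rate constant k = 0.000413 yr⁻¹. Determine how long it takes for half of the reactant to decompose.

1678 yr

Step 1: For a first-order reaction, t₁/₂ = ln(2)/k
Step 2: t₁/₂ = ln(2)/0.000413
Step 3: t₁/₂ = 0.6931/0.000413 = 1678 yr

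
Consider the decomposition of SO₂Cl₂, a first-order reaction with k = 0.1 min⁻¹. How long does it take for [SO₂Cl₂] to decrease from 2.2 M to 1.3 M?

5.261 min

Step 1: For first-order: t = ln([SO₂Cl₂]₀/[SO₂Cl₂])/k
Step 2: t = ln(2.2/1.3)/0.1
Step 3: t = ln(1.692)/0.1
Step 4: t = 0.5261/0.1 = 5.261 min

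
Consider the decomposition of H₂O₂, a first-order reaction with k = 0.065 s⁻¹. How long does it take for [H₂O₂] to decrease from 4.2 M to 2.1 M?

10.66 s

Step 1: For first-order: t = ln([H₂O₂]₀/[H₂O₂])/k
Step 2: t = ln(4.2/2.1)/0.065
Step 3: t = ln(2)/0.065
Step 4: t = 0.6931/0.065 = 10.66 s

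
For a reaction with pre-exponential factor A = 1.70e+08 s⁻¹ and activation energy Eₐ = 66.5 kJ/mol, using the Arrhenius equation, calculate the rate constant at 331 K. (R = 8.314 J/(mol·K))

5.44e-03 s⁻¹

Step 1: Use the Arrhenius equation: k = A × exp(-Eₐ/RT)
Step 2: Convert Eₐ to J/mol: 66.5 kJ/mol = 66500 J/mol
Step 3: Calculate the exponent: -Eₐ/(RT) = -66500/(8.314 × 331) = -24.16482
Step 4: k = 1.70e+08 × exp(-24.16482)
Step 5: k = 1.70e+08 × 3.20149e-11 = 5.4425e-03 s⁻¹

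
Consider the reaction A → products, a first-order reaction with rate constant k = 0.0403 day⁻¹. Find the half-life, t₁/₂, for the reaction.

17.2 day

Step 1: For a first-order reaction, t₁/₂ = ln(2)/k
Step 2: t₁/₂ = ln(2)/0.0403
Step 3: t₁/₂ = 0.6931/0.0403 = 17.2 day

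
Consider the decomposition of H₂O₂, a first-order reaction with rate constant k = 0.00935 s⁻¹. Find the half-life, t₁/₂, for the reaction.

74.13 s

Step 1: For a first-order reaction, t₁/₂ = ln(2)/k
Step 2: t₁/₂ = ln(2)/0.00935
Step 3: t₁/₂ = 0.6931/0.00935 = 74.13 s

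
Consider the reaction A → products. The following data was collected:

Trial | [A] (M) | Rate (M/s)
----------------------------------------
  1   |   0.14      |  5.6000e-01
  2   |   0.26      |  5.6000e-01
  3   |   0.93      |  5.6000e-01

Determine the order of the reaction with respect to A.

zeroth order (0)

Step 1: Compare trials - when concentration changes, rate stays constant.
Step 2: rate₂/rate₁ = 5.6000e-01/5.6000e-01 = 1
Step 3: [A]₂/[A]₁ = 0.26/0.14 = 1.857
Step 4: Since rate ratio ≈ (conc ratio)^0, the reaction is zeroth order.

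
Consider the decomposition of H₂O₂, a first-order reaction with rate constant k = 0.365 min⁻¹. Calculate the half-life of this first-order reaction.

1.899 min

Step 1: For a first-order reaction, t₁/₂ = ln(2)/k
Step 2: t₁/₂ = ln(2)/0.365
Step 3: t₁/₂ = 0.6931/0.365 = 1.899 min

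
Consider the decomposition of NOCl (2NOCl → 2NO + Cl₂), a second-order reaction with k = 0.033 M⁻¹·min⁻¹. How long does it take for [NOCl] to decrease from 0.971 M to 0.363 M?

52.27 min

Step 1: For second-order: t = (1/[NOCl] - 1/[NOCl]₀)/k
Step 2: t = (1/0.363 - 1/0.971)/0.033
Step 3: t = (2.755 - 1.03)/0.033
Step 4: t = 1.725/0.033 = 52.27 min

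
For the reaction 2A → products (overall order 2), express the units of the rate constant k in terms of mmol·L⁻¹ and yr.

(mmol·L⁻¹)⁻¹·yr⁻¹

Step 1: For overall order n, rate = k × (concentration)^n.
Step 2: Rate has units mmol·L⁻¹·yr⁻¹; concentration term has units (mmol·L⁻¹)^2.
Step 3: k = rate / (concentration)^n, so units of k = (mmol·L⁻¹)^(1-2)·yr⁻¹ = (mmol·L⁻¹)⁻¹·yr⁻¹.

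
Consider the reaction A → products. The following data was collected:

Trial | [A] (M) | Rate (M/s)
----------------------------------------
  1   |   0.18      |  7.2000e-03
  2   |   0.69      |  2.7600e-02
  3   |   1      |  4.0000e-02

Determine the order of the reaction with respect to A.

first order (1)

Step 1: Compare trials to find order n where rate₂/rate₁ = ([A]₂/[A]₁)^n
Step 2: rate₂/rate₁ = 2.7600e-02/7.2000e-03 = 3.833
Step 3: [A]₂/[A]₁ = 0.69/0.18 = 3.833
Step 4: n = ln(3.833)/ln(3.833) = 1.00 ≈ 1
Step 5: The reaction is first order in A.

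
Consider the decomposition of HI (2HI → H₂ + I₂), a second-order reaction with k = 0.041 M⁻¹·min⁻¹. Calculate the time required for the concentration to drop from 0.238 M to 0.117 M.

106 min

Step 1: For second-order: t = (1/[HI] - 1/[HI]₀)/k
Step 2: t = (1/0.117 - 1/0.238)/0.041
Step 3: t = (8.547 - 4.202)/0.041
Step 4: t = 4.345/0.041 = 106 min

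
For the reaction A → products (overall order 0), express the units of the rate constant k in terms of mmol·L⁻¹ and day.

mmol·L⁻¹·day⁻¹

Step 1: For overall order n, rate = k × (concentration)^n.
Step 2: Rate has units mmol·L⁻¹·day⁻¹; concentration term has units (mmol·L⁻¹)^0.
Step 3: k = rate / (concentration)^n, so units of k = (mmol·L⁻¹)^(1-0)·day⁻¹ = mmol·L⁻¹·day⁻¹.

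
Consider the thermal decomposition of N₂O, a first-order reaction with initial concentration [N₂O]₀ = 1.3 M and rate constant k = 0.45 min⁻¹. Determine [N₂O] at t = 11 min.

0.009208 M

Step 1: For a first-order reaction: [N₂O] = [N₂O]₀ × e^(-kt)
Step 2: [N₂O] = 1.3 × e^(-0.45 × 11)
Step 3: [N₂O] = 1.3 × e^(-4.95)
Step 4: [N₂O] = 1.3 × 0.00708341 = 0.009208 M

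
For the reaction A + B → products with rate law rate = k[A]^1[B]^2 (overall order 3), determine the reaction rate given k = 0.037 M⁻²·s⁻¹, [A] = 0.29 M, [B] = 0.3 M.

0.0009657 M/s

Step 1: The rate law is rate = k[A]^1[B]^2, overall order = 1+2 = 3
Step 2: Substitute values: rate = 0.037 × (0.29)^1 × (0.3)^2
Step 3: rate = 0.037 × 0.29 × 0.09 = 0.0009657 M/s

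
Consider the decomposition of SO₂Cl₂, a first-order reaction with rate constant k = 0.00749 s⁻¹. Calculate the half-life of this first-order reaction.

92.54 s

Step 1: For a first-order reaction, t₁/₂ = ln(2)/k
Step 2: t₁/₂ = ln(2)/0.00749
Step 3: t₁/₂ = 0.6931/0.00749 = 92.54 s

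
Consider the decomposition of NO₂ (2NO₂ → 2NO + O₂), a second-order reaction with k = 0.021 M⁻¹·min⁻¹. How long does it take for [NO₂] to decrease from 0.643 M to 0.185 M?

183.3 min

Step 1: For second-order: t = (1/[NO₂] - 1/[NO₂]₀)/k
Step 2: t = (1/0.185 - 1/0.643)/0.021
Step 3: t = (5.405 - 1.555)/0.021
Step 4: t = 3.85/0.021 = 183.3 min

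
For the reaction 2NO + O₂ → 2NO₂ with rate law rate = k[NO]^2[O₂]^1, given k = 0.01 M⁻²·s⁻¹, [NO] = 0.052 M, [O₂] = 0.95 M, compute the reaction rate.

2.569e-05 M/s

Step 1: The rate law is rate = k[NO]^2[O₂]^1
Step 2: Substitute: rate = 0.01 × (0.052)^2 × (0.95)^1
Step 3: rate = 0.01 × 0.002704 × 0.95 = 2.5688e-05 M/s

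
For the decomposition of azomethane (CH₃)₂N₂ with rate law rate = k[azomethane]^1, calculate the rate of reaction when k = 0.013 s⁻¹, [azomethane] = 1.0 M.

0.013 M/s

Step 1: Identify the rate law: rate = k[azomethane]^1
Step 2: Substitute values: rate = 0.013 × (1.0)^1
Step 3: Calculate: rate = 0.013 × 1 = 0.013 M/s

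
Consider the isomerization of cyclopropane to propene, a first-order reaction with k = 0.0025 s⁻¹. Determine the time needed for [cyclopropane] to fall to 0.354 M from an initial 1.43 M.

558.5 s

Step 1: For first-order: t = ln([cyclopropane]₀/[cyclopropane])/k
Step 2: t = ln(1.43/0.354)/0.0025
Step 3: t = ln(4.04)/0.0025
Step 4: t = 1.396/0.0025 = 558.5 s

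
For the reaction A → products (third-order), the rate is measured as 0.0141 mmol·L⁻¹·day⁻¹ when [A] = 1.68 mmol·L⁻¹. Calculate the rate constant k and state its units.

0.002974 (mmol·L⁻¹)⁻²·day⁻¹

Step 1: rate = k[A]^3, so k = rate / [A]^3.
Step 2: k = 0.0141 / (1.68)^3 = 0.0141 / 4.742.
Step 3: k = 0.002974 (mmol·L⁻¹)⁻²·day⁻¹.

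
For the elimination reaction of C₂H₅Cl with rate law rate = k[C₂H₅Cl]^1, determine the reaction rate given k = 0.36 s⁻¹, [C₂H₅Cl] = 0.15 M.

0.054 M/s

Step 1: Identify the rate law: rate = k[C₂H₅Cl]^1
Step 2: Substitute values: rate = 0.36 × (0.15)^1
Step 3: Calculate: rate = 0.36 × 0.15 = 0.054 M/s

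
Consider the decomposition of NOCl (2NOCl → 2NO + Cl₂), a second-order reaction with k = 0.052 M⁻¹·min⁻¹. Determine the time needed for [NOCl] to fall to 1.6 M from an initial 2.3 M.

3.658 min

Step 1: For second-order: t = (1/[NOCl] - 1/[NOCl]₀)/k
Step 2: t = (1/1.6 - 1/2.3)/0.052
Step 3: t = (0.625 - 0.4348)/0.052
Step 4: t = 0.1902/0.052 = 3.658 min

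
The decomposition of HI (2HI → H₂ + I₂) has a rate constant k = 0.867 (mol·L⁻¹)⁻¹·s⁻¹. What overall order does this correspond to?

second order (2)

Step 1: The units of k for an nth-order reaction are (concentration)^(1-n)·(time)⁻¹.
Step 2: Here k has units (mol·L⁻¹)⁻¹·s⁻¹, so the concentration exponent is -1.
Step 3: 1 - n = -1 ⇒ n = 2. The reaction is second order.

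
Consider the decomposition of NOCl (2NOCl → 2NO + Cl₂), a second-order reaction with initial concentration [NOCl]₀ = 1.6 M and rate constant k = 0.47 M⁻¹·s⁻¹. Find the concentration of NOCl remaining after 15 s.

0.1303 M

Step 1: For a second-order reaction: 1/[NOCl] = 1/[NOCl]₀ + kt
Step 2: 1/[NOCl] = 1/1.6 + 0.47 × 15
Step 3: 1/[NOCl] = 0.625 + 7.05 = 7.675
Step 4: [NOCl] = 1/7.675 = 0.1303 M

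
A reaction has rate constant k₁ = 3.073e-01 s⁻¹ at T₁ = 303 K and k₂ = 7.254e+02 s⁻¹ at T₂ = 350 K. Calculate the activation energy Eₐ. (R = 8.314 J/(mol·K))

145.7 kJ/mol

Step 1: Use the two-temperature Arrhenius form: ln(k₂/k₁) = -Eₐ/R × (1/T₂ - 1/T₁)
Step 2: ln(k₂/k₁) = ln(7.254e+02/3.073e-01) = ln(2360.56) = 7.76665
Step 3: 1/T₂ - 1/T₁ = 1/350 - 1/303 = -4.431872e-04 K⁻¹
Step 4: Eₐ = -R × ln(k₂/k₁) / (1/T₂ - 1/T₁) = -8.314 × 7.76665 / -4.431872e-04
Step 5: Eₐ = 1.4570e+05 J/mol = 145.7 kJ/mol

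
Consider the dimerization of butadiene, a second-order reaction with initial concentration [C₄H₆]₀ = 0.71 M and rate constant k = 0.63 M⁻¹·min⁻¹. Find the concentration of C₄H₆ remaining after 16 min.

0.08704 M

Step 1: For a second-order reaction: 1/[C₄H₆] = 1/[C₄H₆]₀ + kt
Step 2: 1/[C₄H₆] = 1/0.71 + 0.63 × 16
Step 3: 1/[C₄H₆] = 1.408 + 10.08 = 11.49
Step 4: [C₄H₆] = 1/11.49 = 0.08704 M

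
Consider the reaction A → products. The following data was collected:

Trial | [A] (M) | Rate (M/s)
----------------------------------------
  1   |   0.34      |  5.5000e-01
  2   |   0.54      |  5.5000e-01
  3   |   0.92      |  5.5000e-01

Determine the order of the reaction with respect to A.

zeroth order (0)

Step 1: Compare trials - when concentration changes, rate stays constant.
Step 2: rate₂/rate₁ = 5.5000e-01/5.5000e-01 = 1
Step 3: [A]₂/[A]₁ = 0.54/0.34 = 1.588
Step 4: Since rate ratio ≈ (conc ratio)^0, the reaction is zeroth order.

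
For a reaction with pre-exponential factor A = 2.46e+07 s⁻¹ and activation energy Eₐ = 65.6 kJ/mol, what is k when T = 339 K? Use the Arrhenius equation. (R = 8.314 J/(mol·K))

1.92e-03 s⁻¹

Step 1: Use the Arrhenius equation: k = A × exp(-Eₐ/RT)
Step 2: Convert Eₐ to J/mol: 65.6 kJ/mol = 65600 J/mol
Step 3: Calculate the exponent: -Eₐ/(RT) = -65600/(8.314 × 339) = -23.27524
Step 4: k = 2.46e+07 × exp(-23.27524)
Step 5: k = 2.46e+07 × 7.79277e-11 = 1.9170e-03 s⁻¹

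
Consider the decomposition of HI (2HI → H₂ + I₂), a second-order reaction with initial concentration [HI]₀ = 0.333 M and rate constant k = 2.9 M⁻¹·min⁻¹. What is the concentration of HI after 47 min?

0.007179 M

Step 1: For a second-order reaction: 1/[HI] = 1/[HI]₀ + kt
Step 2: 1/[HI] = 1/0.333 + 2.9 × 47
Step 3: 1/[HI] = 3.003 + 136.3 = 139.3
Step 4: [HI] = 1/139.3 = 0.007179 M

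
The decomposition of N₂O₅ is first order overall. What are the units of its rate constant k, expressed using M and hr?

hr⁻¹

Step 1: For overall order n, rate = k × (concentration)^n.
Step 2: Rate has units M·hr⁻¹; concentration term has units M^1.
Step 3: k = rate / (concentration)^n, so units of k = M^(1-1)·hr⁻¹ = hr⁻¹.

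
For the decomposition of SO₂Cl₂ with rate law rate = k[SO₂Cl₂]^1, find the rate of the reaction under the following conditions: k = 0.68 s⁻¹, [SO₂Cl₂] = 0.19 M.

0.1292 M/s

Step 1: Identify the rate law: rate = k[SO₂Cl₂]^1
Step 2: Substitute values: rate = 0.68 × (0.19)^1
Step 3: Calculate: rate = 0.68 × 0.19 = 0.1292 M/s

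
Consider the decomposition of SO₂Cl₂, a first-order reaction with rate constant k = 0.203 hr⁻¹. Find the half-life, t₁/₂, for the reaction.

3.415 hr

Step 1: For a first-order reaction, t₁/₂ = ln(2)/k
Step 2: t₁/₂ = ln(2)/0.203
Step 3: t₁/₂ = 0.6931/0.203 = 3.415 hr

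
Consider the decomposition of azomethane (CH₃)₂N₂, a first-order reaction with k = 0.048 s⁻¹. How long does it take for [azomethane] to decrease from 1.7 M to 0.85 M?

14.44 s

Step 1: For first-order: t = ln([azomethane]₀/[azomethane])/k
Step 2: t = ln(1.7/0.85)/0.048
Step 3: t = ln(2)/0.048
Step 4: t = 0.6931/0.048 = 14.44 s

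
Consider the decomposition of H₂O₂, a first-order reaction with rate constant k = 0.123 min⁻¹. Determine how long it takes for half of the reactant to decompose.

5.635 min

Step 1: For a first-order reaction, t₁/₂ = ln(2)/k
Step 2: t₁/₂ = ln(2)/0.123
Step 3: t₁/₂ = 0.6931/0.123 = 5.635 min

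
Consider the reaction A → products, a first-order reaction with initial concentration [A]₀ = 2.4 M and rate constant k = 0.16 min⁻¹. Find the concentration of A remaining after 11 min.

0.4129 M

Step 1: For a first-order reaction: [A] = [A]₀ × e^(-kt)
Step 2: [A] = 2.4 × e^(-0.16 × 11)
Step 3: [A] = 2.4 × e^(-1.76)
Step 4: [A] = 2.4 × 0.172045 = 0.4129 M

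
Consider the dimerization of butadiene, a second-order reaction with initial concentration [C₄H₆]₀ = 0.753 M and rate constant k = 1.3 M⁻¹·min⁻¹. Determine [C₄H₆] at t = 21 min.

0.03493 M

Step 1: For a second-order reaction: 1/[C₄H₆] = 1/[C₄H₆]₀ + kt
Step 2: 1/[C₄H₆] = 1/0.753 + 1.3 × 21
Step 3: 1/[C₄H₆] = 1.328 + 27.3 = 28.63
Step 4: [C₄H₆] = 1/28.63 = 0.03493 M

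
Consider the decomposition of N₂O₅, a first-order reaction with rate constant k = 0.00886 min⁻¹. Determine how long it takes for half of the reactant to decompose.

78.23 min

Step 1: For a first-order reaction, t₁/₂ = ln(2)/k
Step 2: t₁/₂ = ln(2)/0.00886
Step 3: t₁/₂ = 0.6931/0.00886 = 78.23 min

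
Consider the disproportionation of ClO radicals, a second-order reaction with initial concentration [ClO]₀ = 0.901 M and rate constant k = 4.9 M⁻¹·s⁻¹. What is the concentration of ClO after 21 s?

0.009614 M

Step 1: For a second-order reaction: 1/[ClO] = 1/[ClO]₀ + kt
Step 2: 1/[ClO] = 1/0.901 + 4.9 × 21
Step 3: 1/[ClO] = 1.11 + 102.9 = 104
Step 4: [ClO] = 1/104 = 0.009614 M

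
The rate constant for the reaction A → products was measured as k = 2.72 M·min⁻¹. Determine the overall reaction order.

zeroth order (0)

Step 1: The units of k for an nth-order reaction are (concentration)^(1-n)·(time)⁻¹.
Step 2: Here k has units M·min⁻¹, so the concentration exponent is 1.
Step 3: 1 - n = 1 ⇒ n = 0. The reaction is zeroth order.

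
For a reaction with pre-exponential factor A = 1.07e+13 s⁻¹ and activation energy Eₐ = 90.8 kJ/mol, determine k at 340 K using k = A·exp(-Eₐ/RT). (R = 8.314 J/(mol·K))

1.20e-01 s⁻¹

Step 1: Use the Arrhenius equation: k = A × exp(-Eₐ/RT)
Step 2: Convert Eₐ to J/mol: 90.8 kJ/mol = 90800 J/mol
Step 3: Calculate the exponent: -Eₐ/(RT) = -90800/(8.314 × 340) = -32.12158
Step 4: k = 1.07e+13 × exp(-32.12158)
Step 5: k = 1.07e+13 × 1.12144e-14 = 1.1999e-01 s⁻¹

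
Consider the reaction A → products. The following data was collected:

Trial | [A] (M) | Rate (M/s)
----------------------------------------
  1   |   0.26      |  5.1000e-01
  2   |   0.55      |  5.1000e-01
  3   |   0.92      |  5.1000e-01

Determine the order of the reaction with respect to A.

zeroth order (0)

Step 1: Compare trials - when concentration changes, rate stays constant.
Step 2: rate₂/rate₁ = 5.1000e-01/5.1000e-01 = 1
Step 3: [A]₂/[A]₁ = 0.55/0.26 = 2.115
Step 4: Since rate ratio ≈ (conc ratio)^0, the reaction is zeroth order.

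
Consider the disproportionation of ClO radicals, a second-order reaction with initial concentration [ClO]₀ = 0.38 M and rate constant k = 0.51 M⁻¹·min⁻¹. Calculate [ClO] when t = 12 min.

0.1143 M

Step 1: For a second-order reaction: 1/[ClO] = 1/[ClO]₀ + kt
Step 2: 1/[ClO] = 1/0.38 + 0.51 × 12
Step 3: 1/[ClO] = 2.632 + 6.12 = 8.752
Step 4: [ClO] = 1/8.752 = 0.1143 M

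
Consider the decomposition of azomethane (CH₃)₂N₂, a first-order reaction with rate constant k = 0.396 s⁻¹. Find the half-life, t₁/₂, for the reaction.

1.75 s

Step 1: For a first-order reaction, t₁/₂ = ln(2)/k
Step 2: t₁/₂ = ln(2)/0.396
Step 3: t₁/₂ = 0.6931/0.396 = 1.75 s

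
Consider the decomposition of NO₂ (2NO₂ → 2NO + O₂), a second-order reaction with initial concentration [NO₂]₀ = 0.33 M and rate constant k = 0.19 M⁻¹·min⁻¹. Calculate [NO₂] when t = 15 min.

0.1701 M

Step 1: For a second-order reaction: 1/[NO₂] = 1/[NO₂]₀ + kt
Step 2: 1/[NO₂] = 1/0.33 + 0.19 × 15
Step 3: 1/[NO₂] = 3.03 + 2.85 = 5.88
Step 4: [NO₂] = 1/5.88 = 0.1701 M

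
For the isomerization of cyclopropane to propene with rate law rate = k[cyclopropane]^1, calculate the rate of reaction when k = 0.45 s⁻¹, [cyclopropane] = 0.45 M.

0.2025 M/s

Step 1: Identify the rate law: rate = k[cyclopropane]^1
Step 2: Substitute values: rate = 0.45 × (0.45)^1
Step 3: Calculate: rate = 0.45 × 0.45 = 0.2025 M/s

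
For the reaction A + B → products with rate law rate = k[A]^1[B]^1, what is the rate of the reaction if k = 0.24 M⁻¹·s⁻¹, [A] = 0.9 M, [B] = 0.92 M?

0.1987 M/s

Step 1: The rate law is rate = k[A]^1[B]^1
Step 2: Substitute: rate = 0.24 × (0.9)^1 × (0.92)^1
Step 3: rate = 0.24 × 0.9 × 0.92 = 0.19872 M/s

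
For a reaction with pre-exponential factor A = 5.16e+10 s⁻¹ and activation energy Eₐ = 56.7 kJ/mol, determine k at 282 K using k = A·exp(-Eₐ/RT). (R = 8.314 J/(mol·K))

1.62e+00 s⁻¹

Step 1: Use the Arrhenius equation: k = A × exp(-Eₐ/RT)
Step 2: Convert Eₐ to J/mol: 56.7 kJ/mol = 56700 J/mol
Step 3: Calculate the exponent: -Eₐ/(RT) = -56700/(8.314 × 282) = -24.18377
Step 4: k = 5.16e+10 × exp(-24.18377)
Step 5: k = 5.16e+10 × 3.14139e-11 = 1.6210e+00 s⁻¹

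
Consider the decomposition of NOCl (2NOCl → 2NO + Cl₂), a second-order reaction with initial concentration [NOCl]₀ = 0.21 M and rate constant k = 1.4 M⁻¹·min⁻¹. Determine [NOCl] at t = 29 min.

0.02204 M

Step 1: For a second-order reaction: 1/[NOCl] = 1/[NOCl]₀ + kt
Step 2: 1/[NOCl] = 1/0.21 + 1.4 × 29
Step 3: 1/[NOCl] = 4.762 + 40.6 = 45.36
Step 4: [NOCl] = 1/45.36 = 0.02204 M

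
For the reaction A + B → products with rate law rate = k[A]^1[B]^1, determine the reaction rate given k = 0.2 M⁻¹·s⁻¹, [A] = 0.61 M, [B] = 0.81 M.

0.09882 M/s

Step 1: The rate law is rate = k[A]^1[B]^1
Step 2: Substitute: rate = 0.2 × (0.61)^1 × (0.81)^1
Step 3: rate = 0.2 × 0.61 × 0.81 = 0.09882 M/s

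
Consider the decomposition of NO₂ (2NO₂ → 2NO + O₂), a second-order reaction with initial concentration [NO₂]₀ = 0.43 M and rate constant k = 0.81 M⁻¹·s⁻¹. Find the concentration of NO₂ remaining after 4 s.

0.1797 M

Step 1: For a second-order reaction: 1/[NO₂] = 1/[NO₂]₀ + kt
Step 2: 1/[NO₂] = 1/0.43 + 0.81 × 4
Step 3: 1/[NO₂] = 2.326 + 3.24 = 5.566
Step 4: [NO₂] = 1/5.566 = 0.1797 M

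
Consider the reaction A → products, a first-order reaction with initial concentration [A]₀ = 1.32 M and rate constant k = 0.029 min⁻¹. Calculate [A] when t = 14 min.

0.8795 M

Step 1: For a first-order reaction: [A] = [A]₀ × e^(-kt)
Step 2: [A] = 1.32 × e^(-0.029 × 14)
Step 3: [A] = 1.32 × e^(-0.406)
Step 4: [A] = 1.32 × 0.66631 = 0.8795 M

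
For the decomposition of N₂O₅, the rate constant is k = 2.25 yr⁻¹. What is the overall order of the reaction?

first order (1)

Step 1: The units of k for an nth-order reaction are (concentration)^(1-n)·(time)⁻¹.
Step 2: Here k has units yr⁻¹, so the concentration exponent is 0.
Step 3: 1 - n = 0 ⇒ n = 1. The reaction is first order.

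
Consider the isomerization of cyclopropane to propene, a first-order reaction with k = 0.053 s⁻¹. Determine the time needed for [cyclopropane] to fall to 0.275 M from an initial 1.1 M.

26.16 s

Step 1: For first-order: t = ln([cyclopropane]₀/[cyclopropane])/k
Step 2: t = ln(1.1/0.275)/0.053
Step 3: t = ln(4)/0.053
Step 4: t = 1.386/0.053 = 26.16 s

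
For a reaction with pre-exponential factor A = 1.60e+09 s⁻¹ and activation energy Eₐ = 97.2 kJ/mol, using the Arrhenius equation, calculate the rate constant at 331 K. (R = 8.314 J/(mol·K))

7.32e-07 s⁻¹

Step 1: Use the Arrhenius equation: k = A × exp(-Eₐ/RT)
Step 2: Convert Eₐ to J/mol: 97.2 kJ/mol = 97200 J/mol
Step 3: Calculate the exponent: -Eₐ/(RT) = -97200/(8.314 × 331) = -35.32061
Step 4: k = 1.60e+09 × exp(-35.32061)
Step 5: k = 1.60e+09 × 4.57566e-16 = 7.3211e-07 s⁻¹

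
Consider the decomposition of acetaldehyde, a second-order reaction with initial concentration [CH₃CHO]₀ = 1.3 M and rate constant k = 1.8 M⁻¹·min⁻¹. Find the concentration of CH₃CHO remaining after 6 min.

0.08644 M

Step 1: For a second-order reaction: 1/[CH₃CHO] = 1/[CH₃CHO]₀ + kt
Step 2: 1/[CH₃CHO] = 1/1.3 + 1.8 × 6
Step 3: 1/[CH₃CHO] = 0.7692 + 10.8 = 11.57
Step 4: [CH₃CHO] = 1/11.57 = 0.08644 M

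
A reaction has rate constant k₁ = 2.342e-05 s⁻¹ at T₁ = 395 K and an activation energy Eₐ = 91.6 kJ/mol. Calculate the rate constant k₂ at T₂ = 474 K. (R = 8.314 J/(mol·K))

2.446e-03 s⁻¹

Step 1: Use the two-temperature Arrhenius form: ln(k₂/k₁) = -Eₐ/R × (1/T₂ - 1/T₁)
Step 2: Convert Eₐ to J/mol: 91.6 kJ/mol = 91600 J/mol
Step 3: 1/T₂ - 1/T₁ = 1/474 - 1/395 = -4.219409e-04 K⁻¹
Step 4: ln(k₂/k₁) = -91600/8.314 × -4.219409e-04 = 4.64876
Step 5: k₂ = k₁ × exp(4.64876) = 2.342e-05 × 1.04455e+02 = 2.446e-03 s⁻¹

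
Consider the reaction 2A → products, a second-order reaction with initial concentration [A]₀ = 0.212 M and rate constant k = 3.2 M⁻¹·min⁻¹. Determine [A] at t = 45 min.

0.006724 M

Step 1: For a second-order reaction: 1/[A] = 1/[A]₀ + kt
Step 2: 1/[A] = 1/0.212 + 3.2 × 45
Step 3: 1/[A] = 4.717 + 144 = 148.7
Step 4: [A] = 1/148.7 = 0.006724 M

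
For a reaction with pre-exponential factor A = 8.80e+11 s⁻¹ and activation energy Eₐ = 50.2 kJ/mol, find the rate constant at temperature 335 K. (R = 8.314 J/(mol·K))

1.31e+04 s⁻¹

Step 1: Use the Arrhenius equation: k = A × exp(-Eₐ/RT)
Step 2: Convert Eₐ to J/mol: 50.2 kJ/mol = 50200 J/mol
Step 3: Calculate the exponent: -Eₐ/(RT) = -50200/(8.314 × 335) = -18.02391
Step 4: k = 8.80e+11 × exp(-18.02391)
Step 5: k = 8.80e+11 × 1.48701e-08 = 1.3086e+04 s⁻¹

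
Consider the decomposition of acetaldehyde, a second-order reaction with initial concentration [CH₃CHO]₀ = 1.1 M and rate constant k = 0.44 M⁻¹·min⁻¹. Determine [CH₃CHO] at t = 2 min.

0.5589 M

Step 1: For a second-order reaction: 1/[CH₃CHO] = 1/[CH₃CHO]₀ + kt
Step 2: 1/[CH₃CHO] = 1/1.1 + 0.44 × 2
Step 3: 1/[CH₃CHO] = 0.9091 + 0.88 = 1.789
Step 4: [CH₃CHO] = 1/1.789 = 0.5589 M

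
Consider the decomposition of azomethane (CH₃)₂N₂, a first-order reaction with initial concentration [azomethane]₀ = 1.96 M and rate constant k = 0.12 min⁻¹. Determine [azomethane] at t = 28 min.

0.06808 M

Step 1: For a first-order reaction: [azomethane] = [azomethane]₀ × e^(-kt)
Step 2: [azomethane] = 1.96 × e^(-0.12 × 28)
Step 3: [azomethane] = 1.96 × e^(-3.36)
Step 4: [azomethane] = 1.96 × 0.0347353 = 0.06808 M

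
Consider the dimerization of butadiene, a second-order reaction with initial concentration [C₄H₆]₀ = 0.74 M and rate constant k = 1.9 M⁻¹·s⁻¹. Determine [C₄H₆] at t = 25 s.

0.02047 M

Step 1: For a second-order reaction: 1/[C₄H₆] = 1/[C₄H₆]₀ + kt
Step 2: 1/[C₄H₆] = 1/0.74 + 1.9 × 25
Step 3: 1/[C₄H₆] = 1.351 + 47.5 = 48.85
Step 4: [C₄H₆] = 1/48.85 = 0.02047 M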